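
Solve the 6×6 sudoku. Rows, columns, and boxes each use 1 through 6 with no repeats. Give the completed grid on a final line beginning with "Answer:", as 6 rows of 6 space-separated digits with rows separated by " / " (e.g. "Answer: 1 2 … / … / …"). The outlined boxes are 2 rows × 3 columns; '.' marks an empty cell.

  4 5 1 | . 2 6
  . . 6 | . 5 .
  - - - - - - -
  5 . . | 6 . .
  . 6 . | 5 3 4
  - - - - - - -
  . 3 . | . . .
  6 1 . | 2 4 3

Step 1. [r4c3∈{2}] only 2 remains possible at r4c3 ⇒ r4c3=2.
Step 2. [r2c6∈{1}] r2c6 has the single candidate 1, so r2c6=1.
Step 3. [r2c1∈{2,3}] across col 1, 3 lands solely at r2c1 ⇒ r2c1=3.
Step 4. [r5c3∈{4,5}] 4 has one home in row 5: r5c3. So r5c3=4.
Step 5. [r3c5∈{1}] only 1 remains possible at r3c5. So r3c5=1.
Step 6. [r5c4∈{1}] r5c4's peers cover all but 1 ⇒ r5c4=1.
Step 7. [r2c4∈{4}] nothing but 4 survives at r2c4 ⇒ r2c4=4.
Step 8. [r2c2∈{2}] nothing but 2 survives at r2c2 ⇒ r2c2=2.
Step 9. [r1c4∈{3}] r1c4 is down to just 3, so r1c4=3.
Step 10. [r3c3∈{3}] only 3 remains possible at r3c3, so r3c3=3.
Step 11. [r5c5∈{6}] r5c5 has the single candidate 6. So r5c5=6.
Step 12. [r3c6∈{2}] r3c6 is down to just 2, so r3c6=2.
Step 13. [r6c3∈{5}] r6c3 is down to just 5, so r6c3=5.
Step 14. [r3c2∈{4}] r3c2 has the single candidate 4 ⇒ r3c2=4.
Step 15. [r5c1∈{2}] r5c1 has the single candidate 2. So r5c1=2.
Step 16. [r4c1∈{1}] nothing but 1 survives at r4c1, so r4c1=1.
Step 17. [r5c6∈{5}] nothing but 5 survives at r5c6. So r5c6=5.

Answer: 4 5 1 3 2 6 / 3 2 6 4 5 1 / 5 4 3 6 1 2 / 1 6 2 5 3 4 / 2 3 4 1 6 5 / 6 1 5 2 4 3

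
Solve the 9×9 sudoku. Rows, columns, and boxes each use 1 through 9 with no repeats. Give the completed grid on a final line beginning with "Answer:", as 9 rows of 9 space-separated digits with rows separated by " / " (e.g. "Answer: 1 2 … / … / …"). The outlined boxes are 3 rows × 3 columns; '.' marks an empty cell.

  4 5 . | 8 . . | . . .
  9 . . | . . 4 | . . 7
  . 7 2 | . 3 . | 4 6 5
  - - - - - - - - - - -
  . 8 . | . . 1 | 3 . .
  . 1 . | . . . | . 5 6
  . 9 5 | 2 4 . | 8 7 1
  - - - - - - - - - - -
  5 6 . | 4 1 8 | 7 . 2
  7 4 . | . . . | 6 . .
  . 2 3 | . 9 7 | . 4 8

Step 1. [r7c8∈{3,9}] in row 7, 3 fits only at r7c8. So r7c8=3.
Step 2. [r8c6∈{2,3,5}] 5 has one home in col 6: r8c6 ⇒ r8c6=5.
Step 3. [r1c6∈{2,6,9}] r1c6 is the only open cell in col 6 admitting 2. So r1c6=2.
Step 4. [r8c9∈{9}] r8c9 has the single candidate 9 ⇒ r8c9=9.
Step 5. [r8c8∈{1}] only 1 remains possible at r8c8 ⇒ r8c8=1.
Step 6. [r6c6∈{3,6}] across col 6, 6 lands solely at r6c6. So r6c6=6.
Step 7. [r5c6∈{3,9}] col 6 places 3 nowhere but r5c6 ⇒ r5c6=3.
Step 8. [r1c5∈{6,7}] across row 1, 7 lands solely at r1c5. So r1c5=7.
Step 9. [r2c5∈{5,6}] r2c5 is the only open cell in col 5 admitting 6, so r2c5=6.
Step 10. [r3c1∈{1,8}] 8 has one home in row 3: r3c1, so r3c1=8.
Step 11. [r2c3∈{1}] only 1 remains possible at r2c3. So r2c3=1.
Step 12. [r5c3∈{4,7}] 4 has one home in row 5: r5c3, so r5c3=4.
Step 13. [r2c7∈{2}] r2c7 is down to just 2 ⇒ r2c7=2.
Step 14. [r5c7∈{9}] r5c7 is down to just 9, so r5c7=9.
Step 15. [r4c4∈{5,7,9}] in row 4, 9 fits only at r4c4 ⇒ r4c4=9.
Step 16. [r4c1∈{2,6}] 6 has one home in col 1: r4c1, so r4c1=6.
Step 17. [r2c2∈{3}] r2c2 is down to just 3 ⇒ r2c2=3.
Step 18. [r5c4∈{7}] r5c4 has the single candidate 7, so r5c4=7.
Step 19. [r6c1∈{3}] r6c1 is down to just 3, so r6c1=3.
Step 20. [r8c3∈{8}] r8c3's peers cover all but 8. So r8c3=8.
Step 21. [r5c5∈{8}] r5c5's peers cover all but 8 ⇒ r5c5=8.
Step 22. [r3c6∈{9}] r3c6's peers cover all but 9. So r3c6=9.
Step 23. [r1c8∈{9}] r1c8 has the single candidate 9, so r1c8=9.
Step 24. [r9c4∈{6}] nothing but 6 survives at r9c4. So r9c4=6.
Step 25. [r2c8∈{8}] r2c8 is down to just 8, so r2c8=8.
Step 26. [r1c9∈{3}] only 3 remains possible at r1c9, so r1c9=3.
Step 27. [r1c3∈{6}] only 6 remains possible at r1c3 ⇒ r1c3=6.
Step 28. [r7c3∈{9}] r7c3 has the single candidate 9, so r7c3=9.
Step 29. [r3c4∈{1}] r3c4 is down to just 1. So r3c4=1.
Step 30. [r9c7∈{5}] r9c7 is down to just 5 ⇒ r9c7=5.
Step 31. [r8c4∈{3}] r8c4 has the single candidate 3, so r8c4=3.
Step 32. [r9c1∈{1}] r9c1 has the single candidate 1. So r9c1=1.
Step 33. [r8c5∈{2}] nothing but 2 survives at r8c5. So r8c5=2.
Step 34. [r4c8∈{2}] r4c8's peers cover all but 2 ⇒ r4c8=2.
Step 35. [r4c9∈{4}] r4c9 has the single candidate 4, so r4c9=4.
Step 36. [r5c1∈{2}] only 2 remains possible at r5c1, so r5c1=2.
Step 37. [r4c5∈{5}] r4c5's peers cover all but 5. So r4c5=5.
Step 38. [r1c7∈{1}] only 1 remains possible at r1c7, so r1c7=1.
Step 39. [r4c3∈{7}] r4c3's peers cover all but 7 ⇒ r4c3=7.
Step 40. [r2c4∈{5}] r2c4's peers cover all but 5. So r2c4=5.

Answer: 4 5 6 8 7 2 1 9 3 / 9 3 1 5 6 4 2 8 7 / 8 7 2 1 3 9 4 6 5 / 6 8 7 9 5 1 3 2 4 / 2 1 4 7 8 3 9 5 6 / 3 9 5 2 4 6 8 7 1 / 5 6 9 4 1 8 7 3 2 / 7 4 8 3 2 5 6 1 9 / 1 2 3 6 9 7 5 4 8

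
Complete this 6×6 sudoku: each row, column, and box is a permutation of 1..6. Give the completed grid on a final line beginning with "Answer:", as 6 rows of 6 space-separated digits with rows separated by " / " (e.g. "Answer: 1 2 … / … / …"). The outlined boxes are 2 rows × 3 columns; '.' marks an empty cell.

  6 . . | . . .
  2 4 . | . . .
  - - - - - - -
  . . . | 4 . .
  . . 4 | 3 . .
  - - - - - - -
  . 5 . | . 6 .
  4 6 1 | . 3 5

Step 1. [r1c2∈{1,3}] 1 has one home in box 1: r1c2 ⇒ r1c2=1.
Step 2. [r3c3∈{2,3,5,6}] col 3 places 6 nowhere but r3c3. So r3c3=6.
Step 3. [r2c4∈{1,5,6}] r2c4 is the only open cell in col 4 admitting 6. So r2c4=6.
Step 4. [r1c4∈{2,5}] r1c4 is the only open cell in col 4 admitting 5 ⇒ r1c4=5.
Step 5. [r2c5∈{1}] r2c5 is down to just 1, so r2c5=1.
Step 6. [r1c3∈{3}] nothing but 3 survives at r1c3. So r1c3=3.
Step 7. [r4c2∈{2}] nothing but 2 survives at r4c2, so r4c2=2.
Step 8. [r5c6∈{1,2,4}] across row 5, 4 lands solely at r5c6, so r5c6=4.
Step 9. [r4c5∈{5}] r4c5 is down to just 5. So r4c5=5.
Step 10. [r4c1∈{1}] r4c1 is down to just 1. So r4c1=1.
Step 11. [r1c6∈{2}] r1c6 is down to just 2 ⇒ r1c6=2.
Step 12. [r6c4∈{2}] only 2 remains possible at r6c4. So r6c4=2.
Step 13. [r5c1∈{3}] r5c1 has the single candidate 3. So r5c1=3.
Step 14. [r1c5∈{4}] r1c5 has the single candidate 4, so r1c5=4.
Step 15. [r3c1∈{5}] only 5 remains possible at r3c1, so r3c1=5.
Step 16. [r4c6∈{6}] r4c6's peers cover all but 6. So r4c6=6.
Step 17. [r3c6∈{1}] r3c6 is down to just 1. So r3c6=1.
Step 18. [r2c3∈{5}] r2c3 has the single candidate 5 ⇒ r2c3=5.
Step 19. [r5c4∈{1}] r5c4 is down to just 1 ⇒ r5c4=1.
Step 20. [r5c3∈{2}] nothing but 2 survives at r5c3. So r5c3=2.
Step 21. [r2c6∈{3}] r2c6's peers cover all but 3, so r2c6=3.
Step 22. [r3c5∈{2}] only 2 remains possible at r3c5, so r3c5=2.
Step 23. [r3c2∈{3}] r3c2's peers cover all but 3 ⇒ r3c2=3.

Answer: 6 1 3 5 4 2 / 2 4 5 6 1 3 / 5 3 6 4 2 1 / 1 2 4 3 5 6 / 3 5 2 1 6 4 / 4 6 1 2 3 5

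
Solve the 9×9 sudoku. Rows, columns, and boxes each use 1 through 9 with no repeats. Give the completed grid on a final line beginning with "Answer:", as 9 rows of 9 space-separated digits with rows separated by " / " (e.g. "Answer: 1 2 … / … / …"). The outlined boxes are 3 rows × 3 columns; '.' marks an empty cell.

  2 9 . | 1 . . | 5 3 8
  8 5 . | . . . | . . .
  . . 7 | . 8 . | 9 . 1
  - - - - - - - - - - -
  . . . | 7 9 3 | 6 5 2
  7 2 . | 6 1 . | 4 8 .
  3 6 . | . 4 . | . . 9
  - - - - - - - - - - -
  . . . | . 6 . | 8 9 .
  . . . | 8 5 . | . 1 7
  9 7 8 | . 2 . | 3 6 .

Step 1. [r9c4∈{4}] r9c4 has the single candidate 4, so r9c4=4.
Step 2. [r2c3∈{1,3,4,6}] in row 2, 1 fits only at r2c3 ⇒ r2c3=1.
Step 3. [r4c3∈{4}] r4c3's peers cover all but 4. So r4c3=4.
Step 4. [r7c9∈{4,5}] in box 9, 4 fits only at r7c9, so r7c9=4.
Step 5. [r7c4∈{3}] r7c4 has the single candidate 3, so r7c4=3.
Step 6. [r6c3∈{5}] nothing but 5 survives at r6c3 ⇒ r6c3=5.
Step 7. [r1c6∈{4,6,7}] 4 has one home in row 1: r1c6, so r1c6=4.
Step 8. [r2c8∈{2,4,7}] in row 2, 4 fits only at r2c8 ⇒ r2c8=4.
Step 9. [r2c7∈{2,7}] r2c7 is the only open cell in box 3 admitting 7 ⇒ r2c7=7.
Step 10. [r8c3∈{2,3,6}] 3 has one home in col 3: r8c3 ⇒ r8c3=3.
Step 11. [r7c2∈{1}] r7c2's peers cover all but 1 ⇒ r7c2=1.
Step 12. [r6c4∈{2}] only 2 remains possible at r6c4. So r6c4=2.
Step 13. [r2c6∈{2,6,9}] 2 has one home in row 2: r2c6. So r2c6=2.
Step 14. [r8c1∈{4,6}] 6 has one home in row 8: r8c1 ⇒ r8c1=6.
Step 15. [r3c4∈{5}] r3c4's peers cover all but 5 ⇒ r3c4=5.
Step 16. [r3c1∈{4}] only 4 remains possible at r3c1 ⇒ r3c1=4.
Step 17. [r1c3∈{6}] r1c3's peers cover all but 6 ⇒ r1c3=6.
Step 18. [r6c8∈{7}] r6c8 is down to just 7 ⇒ r6c8=7.
Step 19. [r2c4∈{9}] r2c4's peers cover all but 9, so r2c4=9.
Step 20. [r5c9∈{3}] r5c9 is down to just 3 ⇒ r5c9=3.
Step 21. [r3c8∈{2}] r3c8 is down to just 2, so r3c8=2.
Step 22. [r5c3∈{9}] nothing but 9 survives at r5c3. So r5c3=9.
Step 23. [r3c2∈{3}] r3c2 is down to just 3, so r3c2=3.
Step 24. [r3c6∈{6}] only 6 remains possible at r3c6. So r3c6=6.
Step 25. [r8c6∈{9}] r8c6's peers cover all but 9. So r8c6=9.
Step 26. [r6c6∈{8}] nothing but 8 survives at r6c6. So r6c6=8.
Step 27. [r8c2∈{4}] r8c2 is down to just 4 ⇒ r8c2=4.
Step 28. [r4c1∈{1}] r4c1 has the single candidate 1, so r4c1=1.
Step 29. [r1c5∈{7}] r1c5's peers cover all but 7, so r1c5=7.
Step 30. [r9c9∈{5}] r9c9 has the single candidate 5 ⇒ r9c9=5.
Step 31. [r7c1∈{5}] r7c1 is down to just 5 ⇒ r7c1=5.
Step 32. [r5c6∈{5}] r5c6 has the single candidate 5. So r5c6=5.
Step 33. [r7c3∈{2}] r7c3 is down to just 2 ⇒ r7c3=2.
Step 34. [r4c2∈{8}] r4c2 has the single candidate 8, so r4c2=8.
Step 35. [r6c7∈{1}] only 1 remains possible at r6c7, so r6c7=1.
Step 36. [r2c5∈{3}] r2c5 is down to just 3 ⇒ r2c5=3.
Step 37. [r9c6∈{1}] r9c6's peers cover all but 1. So r9c6=1.
Step 38. [r8c7∈{2}] only 2 remains possible at r8c7 ⇒ r8c7=2.
Step 39. [r7c6∈{7}] r7c6 is down to just 7. So r7c6=7.
Step 40. [r2c9∈{6}] r2c9's peers cover all but 6. So r2c9=6.

Answer: 2 9 6 1 7 4 5 3 8 / 8 5 1 9 3 2 7 4 6 / 4 3 7 5 8 6 9 2 1 / 1 8 4 7 9 3 6 5 2 / 7 2 9 6 1 5 4 8 3 / 3 6 5 2 4 8 1 7 9 / 5 1 2 3 6 7 8 9 4 / 6 4 3 8 5 9 2 1 7 / 9 7 8 4 2 1 3 6 5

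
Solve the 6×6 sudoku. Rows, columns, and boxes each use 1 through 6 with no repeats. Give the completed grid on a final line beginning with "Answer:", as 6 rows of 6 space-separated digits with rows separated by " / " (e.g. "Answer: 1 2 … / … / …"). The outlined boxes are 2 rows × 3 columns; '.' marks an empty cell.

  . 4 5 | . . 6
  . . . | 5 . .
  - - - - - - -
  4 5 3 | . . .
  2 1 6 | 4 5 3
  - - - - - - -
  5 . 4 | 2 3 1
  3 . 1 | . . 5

Step 1. [r1c5∈{1,2}] in row 1, 2 fits only at r1c5 ⇒ r1c5=2.
Step 2. [r6c4∈{6}] r6c4's peers cover all but 6, so r6c4=6.
Step 3. [r3c4∈{1}] r3c4 is down to just 1. So r3c4=1.
Step 4. [r2c5∈{1,4}] 1 has one home in col 5: r2c5. So r2c5=1.
Step 5. [r2c2∈{2,3,6}] r2c2 is the only open cell in row 2 admitting 3 ⇒ r2c2=3.
Step 6. [r2c1∈{6}] only 6 remains possible at r2c1, so r2c1=6.
Step 7. [r3c6∈{2}] r3c6 is down to just 2. So r3c6=2.
Step 8. [r1c1∈{1}] r1c1 has the single candidate 1, so r1c1=1.
Step 9. [r6c2∈{2}] only 2 remains possible at r6c2, so r6c2=2.
Step 10. [r2c6∈{4}] r2c6's peers cover all but 4. So r2c6=4.
Step 11. [r1c4∈{3}] only 3 remains possible at r1c4, so r1c4=3.
Step 12. [r5c2∈{6}] only 6 remains possible at r5c2. So r5c2=6.
Step 13. [r2c3∈{2}] r2c3 is down to just 2. So r2c3=2.
Step 14. [r3c5∈{6}] r3c5's peers cover all but 6 ⇒ r3c5=6.
Step 15. [r6c5∈{4}] r6c5 is down to just 4 ⇒ r6c5=4.

Answer: 1 4 5 3 2 6 / 6 3 2 5 1 4 / 4 5 3 1 6 2 / 2 1 6 4 5 3 / 5 6 4 2 3 1 / 3 2 1 6 4 5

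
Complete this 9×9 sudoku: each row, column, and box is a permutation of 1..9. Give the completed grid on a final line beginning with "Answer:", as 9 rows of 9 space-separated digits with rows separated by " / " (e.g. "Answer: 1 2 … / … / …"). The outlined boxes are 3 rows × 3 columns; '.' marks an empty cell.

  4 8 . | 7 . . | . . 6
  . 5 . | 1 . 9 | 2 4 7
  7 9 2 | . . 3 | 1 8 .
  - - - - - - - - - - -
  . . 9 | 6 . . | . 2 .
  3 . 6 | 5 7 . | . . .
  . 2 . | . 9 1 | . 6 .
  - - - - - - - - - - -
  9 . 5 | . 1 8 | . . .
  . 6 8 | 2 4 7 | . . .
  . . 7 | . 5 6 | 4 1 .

Step 1. [r9c9∈{2,3,8,9}] row 9 places 8 nowhere but r9c9, so r9c9=8.
Step 2. [r7c4∈{3}] r7c4's peers cover all but 3. So r7c4=3.
Step 3. [r6c7∈{3,5,7,8}] 7 has one home in row 6: r6c7. So r6c7=7.
Step 4. [r3c9∈{5}] nothing but 5 survives at r3c9, so r3c9=5.
Step 5. [r4c7∈{3,5,8}] across box 6, 5 lands solely at r4c7 ⇒ r4c7=5.
Step 6. [r6c3∈{4}] r6c3 is down to just 4. So r6c3=4.
Step 7. [r5c8∈{9}] r5c8's peers cover all but 9 ⇒ r5c8=9.
Step 8. [r1c8∈{3}] r1c8 has the single candidate 3 ⇒ r1c8=3.
Step 9. [r5c2∈{1}] r5c2's peers cover all but 1 ⇒ r5c2=1.
Step 10. [r4c6∈{4}] r4c6 has the single candidate 4 ⇒ r4c6=4.
Step 11. [r6c4∈{8}] r6c4's peers cover all but 8, so r6c4=8.
Step 12. [r6c9∈{3}] nothing but 3 survives at r6c9. So r6c9=3.
Step 13. [r1c6∈{2,5}] r1c6 is the only open cell in row 1 admitting 5. So r1c6=5.
Step 14. [r2c5∈{6,8}] across row 2, 8 lands solely at r2c5. So r2c5=8.
Step 15. [r8c7∈{3,9}] 3 has one home in row 8: r8c7, so r8c7=3.
Step 16. [r1c7∈{9}] r1c7's peers cover all but 9 ⇒ r1c7=9.
Step 17. [r2c3∈{3}] r2c3 is down to just 3, so r2c3=3.
Step 18. [r7c2∈{4}] r7c2's peers cover all but 4. So r7c2=4.
Step 19. [r2c1∈{6}] nothing but 6 survives at r2c1. So r2c1=6.
Step 20. [r4c2∈{7}] r4c2 is down to just 7 ⇒ r4c2=7.
Step 21. [r5c6∈{2}] r5c6's peers cover all but 2, so r5c6=2.
Step 22. [r6c1∈{5}] r6c1 has the single candidate 5, so r6c1=5.
Step 23. [r3c5∈{6}] r3c5's peers cover all but 6 ⇒ r3c5=6.
Step 24. [r8c8∈{5}] r8c8 has the single candidate 5, so r8c8=5.
Step 25. [r5c9∈{4}] r5c9's peers cover all but 4, so r5c9=4.
Step 26. [r9c1∈{2}] r9c1 is down to just 2 ⇒ r9c1=2.
Step 27. [r9c2∈{3}] r9c2 is down to just 3 ⇒ r9c2=3.
Step 28. [r4c5∈{3}] r4c5's peers cover all but 3, so r4c5=3.
Step 29. [r7c7∈{6}] r7c7 is down to just 6, so r7c7=6.
Step 30. [r1c5∈{2}] only 2 remains possible at r1c5, so r1c5=2.
Step 31. [r4c1∈{8}] r4c1 has the single candidate 8 ⇒ r4c1=8.
Step 32. [r8c9∈{9}] r8c9 is down to just 9 ⇒ r8c9=9.
Step 33. [r7c9∈{2}] r7c9 is down to just 2. So r7c9=2.
Step 34. [r3c4∈{4}] r3c4's peers cover all but 4. So r3c4=4.
Step 35. [r9c4∈{9}] only 9 remains possible at r9c4 ⇒ r9c4=9.
Step 36. [r8c1∈{1}] nothing but 1 survives at r8c1 ⇒ r8c1=1.
Step 37. [r1c3∈{1}] nothing but 1 survives at r1c3. So r1c3=1.
Step 38. [r7c8∈{7}] r7c8 is down to just 7. So r7c8=7.
Step 39. [r5c7∈{8}] r5c7's peers cover all but 8 ⇒ r5c7=8.
Step 40. [r4c9∈{1}] nothing but 1 survives at r4c9, so r4c9=1.

Answer: 4 8 1 7 2 5 9 3 6 / 6 5 3 1 8 9 2 4 7 / 7 9 2 4 6 3 1 8 5 / 8 7 9 6 3 4 5 2 1 / 3 1 6 5 7 2 8 9 4 / 5 2 4 8 9 1 7 6 3 / 9 4 5 3 1 8 6 7 2 / 1 6 8 2 4 7 3 5 9 / 2 3 7 9 5 6 4 1 8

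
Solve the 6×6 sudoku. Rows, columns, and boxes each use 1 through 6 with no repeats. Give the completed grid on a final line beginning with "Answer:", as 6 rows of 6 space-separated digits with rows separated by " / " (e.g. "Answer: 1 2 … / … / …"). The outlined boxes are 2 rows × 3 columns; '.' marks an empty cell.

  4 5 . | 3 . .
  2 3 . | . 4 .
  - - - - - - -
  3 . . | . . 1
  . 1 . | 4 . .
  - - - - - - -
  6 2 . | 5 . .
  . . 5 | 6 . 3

Step 1. [r6c5∈{1,2}] in row 6, 2 fits only at r6c5. So r6c5=2.
Step 2. [r3c2∈{4,6}] in col 2, 6 fits only at r3c2. So r3c2=6.
Step 3. [r3c5∈{5}] nothing but 5 survives at r3c5. So r3c5=5.
Step 4. [r5c3∈{1,3,4}] row 5 places 3 nowhere but r5c3. So r5c3=3.
Step 5. [r2c4∈{1}] r2c4 is down to just 1 ⇒ r2c4=1.
Step 6. [r1c5∈{6}] only 6 remains possible at r1c5 ⇒ r1c5=6.
Step 7. [r4c3∈{2}] r4c3's peers cover all but 2, so r4c3=2.
Step 8. [r1c6∈{2}] r1c6 is down to just 2 ⇒ r1c6=2.
Step 9. [r3c4∈{2}] r3c4 is down to just 2. So r3c4=2.
Step 10. [r4c1∈{5}] only 5 remains possible at r4c1, so r4c1=5.
Step 11. [r5c5∈{1}] r5c5 has the single candidate 1 ⇒ r5c5=1.
Step 12. [r4c5∈{3}] r4c5 has the single candidate 3, so r4c5=3.
Step 13. [r3c3∈{4}] nothing but 4 survives at r3c3, so r3c3=4.
Step 14. [r2c3∈{6}] r2c3 has the single candidate 6, so r2c3=6.
Step 15. [r5c6∈{4}] r5c6's peers cover all but 4. So r5c6=4.
Step 16. [r6c1∈{1}] r6c1 is down to just 1, so r6c1=1.
Step 17. [r2c6∈{5}] nothing but 5 survives at r2c6 ⇒ r2c6=5.
Step 18. [r4c6∈{6}] nothing but 6 survives at r4c6. So r4c6=6.
Step 19. [r6c2∈{4}] nothing but 4 survives at r6c2 ⇒ r6c2=4.
Step 20. [r1c3∈{1}] nothing but 1 survives at r1c3, so r1c3=1.

Answer: 4 5 1 3 6 2 / 2 3 6 1 4 5 / 3 6 4 2 5 1 / 5 1 2 4 3 6 / 6 2 3 5 1 4 / 1 4 5 6 2 3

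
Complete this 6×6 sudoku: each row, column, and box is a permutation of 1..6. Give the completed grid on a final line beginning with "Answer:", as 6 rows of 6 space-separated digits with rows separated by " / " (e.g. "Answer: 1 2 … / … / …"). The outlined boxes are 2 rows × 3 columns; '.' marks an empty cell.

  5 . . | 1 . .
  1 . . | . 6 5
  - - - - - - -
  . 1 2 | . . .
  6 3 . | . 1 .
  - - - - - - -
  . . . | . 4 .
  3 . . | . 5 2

Step 1. [r4c6∈{4}] nothing but 4 survives at r4c6 ⇒ r4c6=4.
Step 2. [r1c6∈{3}] only 3 remains possible at r1c6 ⇒ r1c6=3.
Step 3. [r6c4∈{6}] r6c4 is down to just 6 ⇒ r6c4=6.
Step 4. [r2c4∈{2,4}] 4 has one home in col 4: r2c4, so r2c4=4.
Step 5. [r5c2∈{2,5,6}] 5 has one home in col 2: r5c2. So r5c2=5.
Step 6. [r1c2∈{2,4,6}] across col 2, 6 lands solely at r1c2. So r1c2=6.
Step 7. [r6c3∈{1,4}] 1 has one home in row 6: r6c3. So r6c3=1.
Step 8. [r3c4∈{3,5}] 5 has one home in row 3: r3c4. So r3c4=5.
Step 9. [r4c3∈{5}] only 5 remains possible at r4c3 ⇒ r4c3=5.
Step 10. [r5c1∈{2}] only 2 remains possible at r5c1, so r5c1=2.
Step 11. [r2c2∈{2}] r2c2 has the single candidate 2. So r2c2=2.
Step 12. [r3c1∈{4}] r3c1's peers cover all but 4, so r3c1=4.
Step 13. [r5c6∈{1}] r5c6 has the single candidate 1, so r5c6=1.
Step 14. [r1c3∈{4}] nothing but 4 survives at r1c3 ⇒ r1c3=4.
Step 15. [r5c4∈{3}] only 3 remains possible at r5c4, so r5c4=3.
Step 16. [r4c4∈{2}] r4c4 has the single candidate 2. So r4c4=2.
Step 17. [r2c3∈{3}] r2c3's peers cover all but 3, so r2c3=3.
Step 18. [r5c3∈{6}] r5c3 has the single candidate 6. So r5c3=6.
Step 19. [r3c6∈{6}] only 6 remains possible at r3c6, so r3c6=6.
Step 20. [r1c5∈{2}] only 2 remains possible at r1c5. So r1c5=2.
Step 21. [r3c5∈{3}] r3c5 is down to just 3. So r3c5=3.
Step 22. [r6c2∈{4}] r6c2 is down to just 4 ⇒ r6c2=4.

Answer: 5 6 4 1 2 3 / 1 2 3 4 6 5 / 4 1 2 5 3 6 / 6 3 5 2 1 4 / 2 5 6 3 4 1 / 3 4 1 6 5 2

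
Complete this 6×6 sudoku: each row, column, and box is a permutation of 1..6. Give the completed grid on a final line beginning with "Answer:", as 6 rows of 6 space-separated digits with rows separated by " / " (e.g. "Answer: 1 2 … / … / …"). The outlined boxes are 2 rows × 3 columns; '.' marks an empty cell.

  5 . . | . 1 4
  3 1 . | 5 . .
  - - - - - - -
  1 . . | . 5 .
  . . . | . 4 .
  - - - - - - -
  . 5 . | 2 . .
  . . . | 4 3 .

Step 1. [r5c3∈{1,3,4,6}] in row 5, 3 fits only at r5c3, so r5c3=3.
Step 2. [r3c2∈{2,3,4,6}] across col 2, 4 lands solely at r3c2. So r3c2=4.
Step 3. [r4c2∈{2,3,6}] across col 2, 3 lands solely at r4c2 ⇒ r4c2=3.
Step 4. [r5c5∈{6}] r5c5 has the single candidate 6. So r5c5=6.
Step 5. [r6c3∈{1,2,6}] col 3 places 1 nowhere but r6c3 ⇒ r6c3=1.
Step 6. [r3c6∈{2,3,6}] in col 6, 3 fits only at r3c6. So r3c6=3.
Step 7. [r3c3∈{2,6}] r3c3 is the only open cell in row 3 admitting 2 ⇒ r3c3=2.
Step 8. [r1c3∈{6}] nothing but 6 survives at r1c3. So r1c3=6.
Step 9. [r4c1∈{6}] only 6 remains possible at r4c1, so r4c1=6.
Step 10. [r4c6∈{1,2}] 2 has one home in row 4: r4c6, so r4c6=2.
Step 11. [r6c1∈{2}] only 2 remains possible at r6c1. So r6c1=2.
Step 12. [r2c3∈{4}] only 4 remains possible at r2c3, so r2c3=4.
Step 13. [r5c1∈{4}] nothing but 4 survives at r5c1 ⇒ r5c1=4.
Step 14. [r2c5∈{2}] r2c5's peers cover all but 2 ⇒ r2c5=2.
Step 15. [r1c2∈{2}] r1c2's peers cover all but 2 ⇒ r1c2=2.
Step 16. [r4c4∈{1}] r4c4 has the single candidate 1. So r4c4=1.
Step 17. [r1c4∈{3}] only 3 remains possible at r1c4. So r1c4=3.
Step 18. [r4c3∈{5}] nothing but 5 survives at r4c3, so r4c3=5.
Step 19. [r2c6∈{6}] r2c6's peers cover all but 6. So r2c6=6.
Step 20. [r6c2∈{6}] nothing but 6 survives at r6c2, so r6c2=6.
Step 21. [r3c4∈{6}] r3c4 has the single candidate 6, so r3c4=6.
Step 22. [r6c6∈{5}] r6c6's peers cover all but 5, so r6c6=5.
Step 23. [r5c6∈{1}] nothing but 1 survives at r5c6, so r5c6=1.

Answer: 5 2 6 3 1 4 / 3 1 4 5 2 6 / 1 4 2 6 5 3 / 6 3 5 1 4 2 / 4 5 3 2 6 1 / 2 6 1 4 3 5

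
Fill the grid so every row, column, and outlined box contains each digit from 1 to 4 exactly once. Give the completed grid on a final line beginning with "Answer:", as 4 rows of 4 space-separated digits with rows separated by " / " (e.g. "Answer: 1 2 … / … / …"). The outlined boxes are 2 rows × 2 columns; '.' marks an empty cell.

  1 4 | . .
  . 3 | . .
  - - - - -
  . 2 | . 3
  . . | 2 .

Step 1. [r3c3∈{1,4}] r3c3 is the only open cell in row 3 admitting 1 ⇒ r3c3=1.
Step 2. [r2c4∈{1,2,4}] in row 2, 1 fits only at r2c4, so r2c4=1.
Step 3. [r3c1∈{4}] r3c1 has the single candidate 4, so r3c1=4.
Step 4. [r2c3∈{4}] r2c3's peers cover all but 4 ⇒ r2c3=4.
Step 5. [r4c1∈{3}] r4c1 is down to just 3 ⇒ r4c1=3.
Step 6. [r2c1∈{2}] only 2 remains possible at r2c1. So r2c1=2.
Step 7. [r1c3∈{3}] only 3 remains possible at r1c3 ⇒ r1c3=3.
Step 8. [r1c4∈{2}] r1c4 is down to just 2. So r1c4=2.
Step 9. [r4c2∈{1}] only 1 remains possible at r4c2 ⇒ r4c2=1.
Step 10. [r4c4∈{4}] r4c4's peers cover all but 4. So r4c4=4.

Answer: 1 4 3 2 / 2 3 4 1 / 4 2 1 3 / 3 1 2 4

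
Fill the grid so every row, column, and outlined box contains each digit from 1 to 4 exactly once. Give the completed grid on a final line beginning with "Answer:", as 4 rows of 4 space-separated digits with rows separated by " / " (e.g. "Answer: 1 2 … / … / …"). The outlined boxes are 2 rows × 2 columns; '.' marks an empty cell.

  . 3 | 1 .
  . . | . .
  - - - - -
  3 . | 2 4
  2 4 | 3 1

Step 1. [r2c2∈{1,2}] in col 2, 2 fits only at r2c2. So r2c2=2.
Step 2. [r2c1∈{1,4}] across row 2, 1 lands solely at r2c1, so r2c1=1.
Step 3. [r3c2∈{1}] r3c2's peers cover all but 1 ⇒ r3c2=1.
Step 4. [r1c1∈{4}] only 4 remains possible at r1c1. So r1c1=4.
Step 5. [r2c4∈{3}] only 3 remains possible at r2c4. So r2c4=3.
Step 6. [r2c3∈{4}] nothing but 4 survives at r2c3. So r2c3=4.
Step 7. [r1c4∈{2}] only 2 remains possible at r1c4 ⇒ r1c4=2.

Answer: 4 3 1 2 / 1 2 4 3 / 3 1 2 4 / 2 4 3 1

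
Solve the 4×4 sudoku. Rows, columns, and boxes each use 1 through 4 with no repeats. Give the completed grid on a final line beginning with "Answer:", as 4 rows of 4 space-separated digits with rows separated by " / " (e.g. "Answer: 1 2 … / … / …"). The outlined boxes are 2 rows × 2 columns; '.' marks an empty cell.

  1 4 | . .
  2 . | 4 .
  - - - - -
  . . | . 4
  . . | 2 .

Step 1. [r3c1∈{3}] nothing but 3 survives at r3c1. So r3c1=3.
Step 2. [r4c4∈{1,3}] across row 4, 3 lands solely at r4c4, so r4c4=3.
Step 3. [r4c2∈{1}] r4c2's peers cover all but 1. So r4c2=1.
Step 4. [r3c2∈{2}] r3c2 has the single candidate 2 ⇒ r3c2=2.
Step 5. [r4c1∈{4}] only 4 remains possible at r4c1. So r4c1=4.
Step 6. [r1c3∈{3}] r1c3 is down to just 3, so r1c3=3.
Step 7. [r1c4∈{2}] r1c4's peers cover all but 2, so r1c4=2.
Step 8. [r2c4∈{1}] r2c4's peers cover all but 1 ⇒ r2c4=1.
Step 9. [r3c3∈{1}] r3c3 is down to just 1, so r3c3=1.
Step 10. [r2c2∈{3}] r2c2 is down to just 3. So r2c2=3.

Answer: 1 4 3 2 / 2 3 4 1 / 3 2 1 4 / 4 1 2 3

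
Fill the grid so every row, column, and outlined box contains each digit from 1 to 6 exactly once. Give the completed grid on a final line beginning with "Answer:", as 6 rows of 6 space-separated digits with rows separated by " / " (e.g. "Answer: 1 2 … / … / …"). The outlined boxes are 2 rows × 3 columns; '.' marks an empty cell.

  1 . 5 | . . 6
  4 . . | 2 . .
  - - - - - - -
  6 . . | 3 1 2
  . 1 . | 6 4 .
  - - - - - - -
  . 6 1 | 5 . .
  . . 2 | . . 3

Step 1. [r6c2∈{4,5}] 4 has one home in box 5: r6c2, so r6c2=4.
Step 2. [r2c2∈{3}] nothing but 3 survives at r2c2, so r2c2=3.
Step 3. [r4c6∈{5}] only 5 remains possible at r4c6. So r4c6=5.
Step 4. [r4c3∈{3}] nothing but 3 survives at r4c3, so r4c3=3.
Step 5. [r4c1∈{2}] only 2 remains possible at r4c1. So r4c1=2.
Step 6. [r1c2∈{2}] r1c2's peers cover all but 2, so r1c2=2.
Step 7. [r2c5∈{5}] r2c5 is down to just 5 ⇒ r2c5=5.
Step 8. [r2c6∈{1}] r2c6's peers cover all but 1. So r2c6=1.
Step 9. [r6c1∈{5}] only 5 remains possible at r6c1 ⇒ r6c1=5.
Step 10. [r6c5∈{6}] r6c5's peers cover all but 6. So r6c5=6.
Step 11. [r1c5∈{3}] r1c5's peers cover all but 3. So r1c5=3.
Step 12. [r3c3∈{4}] r3c3 has the single candidate 4 ⇒ r3c3=4.
Step 13. [r6c4∈{1}] only 1 remains possible at r6c4 ⇒ r6c4=1.
Step 14. [r1c4∈{4}] r1c4's peers cover all but 4. So r1c4=4.
Step 15. [r2c3∈{6}] r2c3 has the single candidate 6. So r2c3=6.
Step 16. [r5c6∈{4}] nothing but 4 survives at r5c6 ⇒ r5c6=4.
Step 17. [r3c2∈{5}] r3c2's peers cover all but 5. So r3c2=5.
Step 18. [r5c1∈{3}] r5c1 is down to just 3, so r5c1=3.
Step 19. [r5c5∈{2}] only 2 remains possible at r5c5, so r5c5=2.

Answer: 1 2 5 4 3 6 / 4 3 6 2 5 1 / 6 5 4 3 1 2 / 2 1 3 6 4 5 / 3 6 1 5 2 4 / 5 4 2 1 6 3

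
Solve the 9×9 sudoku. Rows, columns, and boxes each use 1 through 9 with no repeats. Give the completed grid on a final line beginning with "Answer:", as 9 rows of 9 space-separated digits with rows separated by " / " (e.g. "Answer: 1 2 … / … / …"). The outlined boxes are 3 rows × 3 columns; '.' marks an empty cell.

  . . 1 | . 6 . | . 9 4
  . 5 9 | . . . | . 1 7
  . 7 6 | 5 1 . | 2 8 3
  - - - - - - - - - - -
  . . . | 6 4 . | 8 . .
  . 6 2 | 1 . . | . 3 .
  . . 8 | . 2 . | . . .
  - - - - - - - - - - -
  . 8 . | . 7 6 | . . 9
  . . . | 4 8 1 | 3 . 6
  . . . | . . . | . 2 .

Step 1. [r5c9∈{5}] r5c9's peers cover all but 5 ⇒ r5c9=5.
Step 2. [r4c8∈{7}] nothing but 7 survives at r4c8 ⇒ r4c8=7.
Step 3. [r5c5∈{9}] r5c5's peers cover all but 9. So r5c5=9.
Step 4. [r2c5∈{3}] r2c5's peers cover all but 3. So r2c5=3.
Step 5. [r3c1∈{4}] r3c1 is down to just 4. So r3c1=4.
Step 6. [r6c2∈{1,3,4,9}] across box 4, 4 lands solely at r6c2. So r6c2=4.
Step 7. [r9c1∈{1,3,5,6,7,9}] row 9 places 6 nowhere but r9c1. So r9c1=6.
Step 8. [r8c8∈{5}] nothing but 5 survives at r8c8. So r8c8=5.
Step 9. [r7c4∈{2,3}] 2 has one home in box 8: r7c4. So r7c4=2.
Step 10. [r2c4∈{8}] r2c4 has the single candidate 8 ⇒ r2c4=8.
Step 11. [r6c9∈{1}] r6c9's peers cover all but 1. So r6c9=1.
Step 12. [r2c1∈{2}] only 2 remains possible at r2c1. So r2c1=2.
Step 13. [r9c4∈{3,9}] r9c4 is the only open cell in col 4 admitting 9. So r9c4=9.
Step 14. [r9c6∈{3,5}] 3 has one home in box 8: r9c6. So r9c6=3.
Step 15. [r7c8∈{4}] r7c8 is down to just 4, so r7c8=4.
Step 16. [r4c6∈{5}] r4c6 has the single candidate 5 ⇒ r4c6=5.
Step 17. [r4c3∈{3}] r4c3 has the single candidate 3 ⇒ r4c3=3.
Step 18. [r6c6∈{7}] r6c6 is down to just 7. So r6c6=7.
Step 19. [r7c1∈{1,3,5}] 3 has one home in row 7: r7c1. So r7c1=3.
Step 20. [r9c3∈{4,5,7}] in row 9, 4 fits only at r9c3. So r9c3=4.
Step 21. [r9c2∈{1}] nothing but 1 survives at r9c2. So r9c2=1.
Step 22. [r4c2∈{9}] nothing but 9 survives at r4c2 ⇒ r4c2=9.
Step 23. [r5c1∈{7}] r5c1's peers cover all but 7. So r5c1=7.
Step 24. [r6c8∈{6}] r6c8's peers cover all but 6 ⇒ r6c8=6.
Step 25. [r9c9∈{8}] r9c9 has the single candidate 8. So r9c9=8.
Step 26. [r2c7∈{6}] r2c7 has the single candidate 6 ⇒ r2c7=6.
Step 27. [r1c4∈{7}] r1c4's peers cover all but 7. So r1c4=7.
Step 28. [r2c6∈{4}] r2c6 has the single candidate 4, so r2c6=4.
Step 29. [r8c1∈{9}] r8c1 has the single candidate 9, so r8c1=9.
Step 30. [r6c4∈{3}] r6c4's peers cover all but 3, so r6c4=3.
Step 31. [r5c7∈{4}] nothing but 4 survives at r5c7. So r5c7=4.
Step 32. [r4c9∈{2}] nothing but 2 survives at r4c9, so r4c9=2.
Step 33. [r9c5∈{5}] r9c5 has the single candidate 5 ⇒ r9c5=5.
Step 34. [r1c7∈{5}] r1c7 is down to just 5 ⇒ r1c7=5.
Step 35. [r7c3∈{5}] r7c3 has the single candidate 5. So r7c3=5.
Step 36. [r6c1∈{5}] r6c1's peers cover all but 5 ⇒ r6c1=5.
Step 37. [r8c3∈{7}] r8c3 is down to just 7, so r8c3=7.
Step 38. [r9c7∈{7}] only 7 remains possible at r9c7, so r9c7=7.
Step 39. [r1c6∈{2}] only 2 remains possible at r1c6, so r1c6=2.
Step 40. [r8c2∈{2}] r8c2 has the single candidate 2 ⇒ r8c2=2.
Step 41. [r1c2∈{3}] r1c2's peers cover all but 3, so r1c2=3.
Step 42. [r7c7∈{1}] nothing but 1 survives at r7c7, so r7c7=1.
Step 43. [r4c1∈{1}] r4c1's peers cover all but 1. So r4c1=1.
Step 44. [r3c6∈{9}] r3c6's peers cover all but 9 ⇒ r3c6=9.
Step 45. [r1c1∈{8}] r1c1 has the single candidate 8 ⇒ r1c1=8.
Step 46. [r6c7∈{9}] r6c7's peers cover all but 9, so r6c7=9.
Step 47. [r5c6∈{8}] r5c6's peers cover all but 8 ⇒ r5c6=8.

Answer: 8 3 1 7 6 2 5 9 4 / 2 5 9 8 3 4 6 1 7 / 4 7 6 5 1 9 2 8 3 / 1 9 3 6 4 5 8 7 2 / 7 6 2 1 9 8 4 3 5 / 5 4 8 3 2 7 9 6 1 / 3 8 5 2 7 6 1 4 9 / 9 2 7 4 8 1 3 5 6 / 6 1 4 9 5 3 7 2 8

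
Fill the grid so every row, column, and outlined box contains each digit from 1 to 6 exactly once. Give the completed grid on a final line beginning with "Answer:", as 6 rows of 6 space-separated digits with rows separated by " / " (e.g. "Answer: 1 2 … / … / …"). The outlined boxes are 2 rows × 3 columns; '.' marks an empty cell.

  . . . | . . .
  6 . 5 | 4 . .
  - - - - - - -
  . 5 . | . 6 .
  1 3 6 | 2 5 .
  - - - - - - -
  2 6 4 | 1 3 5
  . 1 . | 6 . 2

Step 1. [r3c6∈{1,3,4}] row 3 places 1 nowhere but r3c6 ⇒ r3c6=1.
Step 2. [r1c3∈{1,2,3}] col 3 places 1 nowhere but r1c3 ⇒ r1c3=1.
Step 3. [r1c1∈{3,4}] box 1 places 3 nowhere but r1c1. So r1c1=3.
Step 4. [r2c2∈{2}] nothing but 2 survives at r2c2 ⇒ r2c2=2.
Step 5. [r2c6∈{3}] only 3 remains possible at r2c6. So r2c6=3.
Step 6. [r1c2∈{4}] only 4 remains possible at r1c2. So r1c2=4.
Step 7. [r2c5∈{1}] r2c5 is down to just 1. So r2c5=1.
Step 8. [r6c1∈{5}] r6c1 has the single candidate 5 ⇒ r6c1=5.
Step 9. [r1c6∈{6}] r1c6's peers cover all but 6 ⇒ r1c6=6.
Step 10. [r3c1∈{4}] r3c1 has the single candidate 4 ⇒ r3c1=4.
Step 11. [r3c3∈{2}] r3c3 is down to just 2 ⇒ r3c3=2.
Step 12. [r1c4∈{5}] r1c4's peers cover all but 5 ⇒ r1c4=5.
Step 13. [r1c5∈{2}] nothing but 2 survives at r1c5, so r1c5=2.
Step 14. [r3c4∈{3}] r3c4 has the single candidate 3. So r3c4=3.
Step 15. [r6c3∈{3}] nothing but 3 survives at r6c3 ⇒ r6c3=3.
Step 16. [r6c5∈{4}] nothing but 4 survives at r6c5. So r6c5=4.
Step 17. [r4c6∈{4}] r4c6 has the single candidate 4. So r4c6=4.

Answer: 3 4 1 5 2 6 / 6 2 5 4 1 3 / 4 5 2 3 6 1 / 1 3 6 2 5 4 / 2 6 4 1 3 5 / 5 1 3 6 4 2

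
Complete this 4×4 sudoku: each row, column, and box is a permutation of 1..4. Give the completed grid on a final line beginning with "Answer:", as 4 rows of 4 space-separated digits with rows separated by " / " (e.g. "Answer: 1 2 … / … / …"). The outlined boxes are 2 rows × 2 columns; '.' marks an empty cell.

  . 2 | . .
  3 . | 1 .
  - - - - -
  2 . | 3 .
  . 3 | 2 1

Step 1. [r2c2∈{4}] r2c2 is down to just 4, so r2c2=4.
Step 2. [r1c3∈{4}] r1c3 is down to just 4. So r1c3=4.
Step 3. [r3c2∈{1}] r3c2's peers cover all but 1, so r3c2=1.
Step 4. [r1c4∈{3}] nothing but 3 survives at r1c4 ⇒ r1c4=3.
Step 5. [r2c4∈{2}] nothing but 2 survives at r2c4. So r2c4=2.
Step 6. [r4c1∈{4}] r4c1 is down to just 4 ⇒ r4c1=4.
Step 7. [r1c1∈{1}] r1c1 is down to just 1. So r1c1=1.
Step 8. [r3c4∈{4}] r3c4's peers cover all but 4, so r3c4=4.

Answer: 1 2 4 3 / 3 4 1 2 / 2 1 3 4 / 4 3 2 1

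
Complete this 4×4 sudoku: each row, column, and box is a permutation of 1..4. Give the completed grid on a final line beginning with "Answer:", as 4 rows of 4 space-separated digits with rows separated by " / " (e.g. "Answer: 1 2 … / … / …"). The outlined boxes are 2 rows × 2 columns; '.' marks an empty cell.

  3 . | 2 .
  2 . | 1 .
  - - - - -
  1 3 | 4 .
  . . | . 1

Step 1. [r2c2∈{4}] r2c2 has the single candidate 4. So r2c2=4.
Step 2. [r3c4∈{2}] nothing but 2 survives at r3c4. So r3c4=2.
Step 3. [r4c3∈{3}] r4c3's peers cover all but 3. So r4c3=3.
Step 4. [r1c2∈{1}] r1c2 has the single candidate 1 ⇒ r1c2=1.
Step 5. [r4c1∈{4}] r4c1 has the single candidate 4. So r4c1=4.
Step 6. [r4c2∈{2}] r4c2 has the single candidate 2. So r4c2=2.
Step 7. [r1c4∈{4}] r1c4 is down to just 4. So r1c4=4.
Step 8. [r2c4∈{3}] only 3 remains possible at r2c4 ⇒ r2c4=3.

Answer: 3 1 2 4 / 2 4 1 3 / 1 3 4 2 / 4 2 3 1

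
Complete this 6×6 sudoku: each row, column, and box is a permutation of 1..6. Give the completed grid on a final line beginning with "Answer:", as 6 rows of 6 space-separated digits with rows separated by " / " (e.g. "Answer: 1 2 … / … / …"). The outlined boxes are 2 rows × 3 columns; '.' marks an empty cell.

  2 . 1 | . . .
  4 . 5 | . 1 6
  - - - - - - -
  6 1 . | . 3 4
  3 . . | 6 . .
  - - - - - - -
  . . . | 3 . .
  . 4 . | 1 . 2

Step 1. [r5c6∈{5}] r5c6 has the single candidate 5, so r5c6=5.
Step 2. [r4c5∈{2,5}] 2 has one home in col 5: r4c5 ⇒ r4c5=2.
Step 3. [r5c5∈{4,6}] in row 5, 4 fits only at r5c5 ⇒ r5c5=4.
Step 4. [r1c2∈{3,6}] row 1 places 6 nowhere but r1c2, so r1c2=6.
Step 5. [r5c3∈{2,6}] row 5 places 6 nowhere but r5c3. So r5c3=6.
Step 6. [r3c4∈{5}] nothing but 5 survives at r3c4, so r3c4=5.
Step 7. [r1c5∈{5}] r1c5's peers cover all but 5. So r1c5=5.
Step 8. [r4c2∈{5}] only 5 remains possible at r4c2 ⇒ r4c2=5.
Step 9. [r4c3∈{4}] r4c3 is down to just 4. So r4c3=4.
Step 10. [r5c2∈{2}] r5c2 is down to just 2, so r5c2=2.
Step 11. [r5c1∈{1}] only 1 remains possible at r5c1, so r5c1=1.
Step 12. [r4c6∈{1}] r4c6's peers cover all but 1 ⇒ r4c6=1.
Step 13. [r6c5∈{6}] r6c5 is down to just 6. So r6c5=6.
Step 14. [r2c4∈{2}] only 2 remains possible at r2c4, so r2c4=2.
Step 15. [r3c3∈{2}] only 2 remains possible at r3c3 ⇒ r3c3=2.
Step 16. [r1c6∈{3}] only 3 remains possible at r1c6. So r1c6=3.
Step 17. [r2c2∈{3}] nothing but 3 survives at r2c2, so r2c2=3.
Step 18. [r6c1∈{5}] only 5 remains possible at r6c1. So r6c1=5.
Step 19. [r6c3∈{3}] only 3 remains possible at r6c3 ⇒ r6c3=3.
Step 20. [r1c4∈{4}] r1c4's peers cover all but 4. So r1c4=4.

Answer: 2 6 1 4 5 3 / 4 3 5 2 1 6 / 6 1 2 5 3 4 / 3 5 4 6 2 1 / 1 2 6 3 4 5 / 5 4 3 1 6 2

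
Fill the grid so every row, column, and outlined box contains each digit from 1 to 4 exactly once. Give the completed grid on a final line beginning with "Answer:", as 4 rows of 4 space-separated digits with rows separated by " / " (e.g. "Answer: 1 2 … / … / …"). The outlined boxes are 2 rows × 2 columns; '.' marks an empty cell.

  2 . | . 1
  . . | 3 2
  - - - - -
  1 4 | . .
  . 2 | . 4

Step 1. [r2c2∈{1}] nothing but 1 survives at r2c2 ⇒ r2c2=1.
Step 2. [r2c1∈{4}] r2c1 is down to just 4. So r2c1=4.
Step 3. [r3c3∈{2}] r3c3 is down to just 2, so r3c3=2.
Step 4. [r1c2∈{3}] r1c2's peers cover all but 3. So r1c2=3.
Step 5. [r4c1∈{3}] r4c1 is down to just 3, so r4c1=3.
Step 6. [r1c3∈{4}] only 4 remains possible at r1c3. So r1c3=4.
Step 7. [r3c4∈{3}] r3c4's peers cover all but 3. So r3c4=3.
Step 8. [r4c3∈{1}] r4c3's peers cover all but 1, so r4c3=1.

Answer: 2 3 4 1 / 4 1 3 2 / 1 4 2 3 / 3 2 1 4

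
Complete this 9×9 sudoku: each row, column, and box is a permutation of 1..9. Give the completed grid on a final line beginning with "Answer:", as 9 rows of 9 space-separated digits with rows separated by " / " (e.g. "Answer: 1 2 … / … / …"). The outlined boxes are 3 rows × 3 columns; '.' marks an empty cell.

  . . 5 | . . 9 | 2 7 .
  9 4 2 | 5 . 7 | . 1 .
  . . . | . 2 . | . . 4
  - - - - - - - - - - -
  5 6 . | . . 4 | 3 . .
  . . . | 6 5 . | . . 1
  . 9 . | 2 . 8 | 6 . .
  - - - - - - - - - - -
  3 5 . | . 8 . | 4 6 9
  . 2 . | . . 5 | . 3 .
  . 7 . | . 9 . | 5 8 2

Step 1. [r7c3∈{1}] r7c3 has the single candidate 1 ⇒ r7c3=1.
Step 2. [r8c9∈{7}] nothing but 7 survives at r8c9, so r8c9=7.
Step 3. [r5c6∈{3}] nothing but 3 survives at r5c6, so r5c6=3.
Step 4. [r5c2∈{8}] r5c2 has the single candidate 8. So r5c2=8.
Step 5. [r4c3∈{7}] r4c3 is down to just 7, so r4c3=7.
Step 6. [r5c3∈{4}] only 4 remains possible at r5c3 ⇒ r5c3=4.
Step 7. [r9c3∈{6}] nothing but 6 survives at r9c3 ⇒ r9c3=6.
Step 8. [r8c5∈{1,4,6}] across row 8, 6 lands solely at r8c5 ⇒ r8c5=6.
Step 9. [r2c5∈{3}] only 3 remains possible at r2c5, so r2c5=3.
Step 10. [r6c1∈{1}] r6c1 is down to just 1 ⇒ r6c1=1.
Step 11. [r2c7∈{8}] nothing but 8 survives at r2c7, so r2c7=8.
Step 12. [r9c6∈{1}] r9c6 is down to just 1, so r9c6=1.
Step 13. [r8c4∈{4}] r8c4's peers cover all but 4, so r8c4=4.
Step 14. [r8c1∈{8}] nothing but 8 survives at r8c1 ⇒ r8c1=8.
Step 15. [r4c8∈{2,9}] across row 4, 2 lands solely at r4c8, so r4c8=2.
Step 16. [r1c9∈{3,6}] across col 9, 3 lands solely at r1c9 ⇒ r1c9=3.
Step 17. [r1c2∈{1}] r1c2 is down to just 1, so r1c2=1.
Step 18. [r3c8∈{5,9}] r3c8 is the only open cell in row 3 admitting 5, so r3c8=5.
Step 19. [r3c3∈{3,8}] 8 has one home in col 3: r3c3, so r3c3=8.
Step 20. [r5c8∈{9}] nothing but 9 survives at r5c8, so r5c8=9.
Step 21. [r3c6∈{6}] nothing but 6 survives at r3c6. So r3c6=6.
Step 22. [r4c4∈{1,9}] in row 4, 9 fits only at r4c4, so r4c4=9.
Step 23. [r2c9∈{6}] r2c9's peers cover all but 6, so r2c9=6.
Step 24. [r6c5∈{7}] only 7 remains possible at r6c5 ⇒ r6c5=7.
Step 25. [r4c5∈{1}] only 1 remains possible at r4c5 ⇒ r4c5=1.
Step 26. [r3c7∈{9}] r3c7 has the single candidate 9, so r3c7=9.
Step 27. [r3c2∈{3}] r3c2's peers cover all but 3 ⇒ r3c2=3.
Step 28. [r6c9∈{5}] r6c9's peers cover all but 5. So r6c9=5.
Step 29. [r1c1∈{6}] r1c1 is down to just 6, so r1c1=6.
Step 30. [r6c8∈{4}] nothing but 4 survives at r6c8 ⇒ r6c8=4.
Step 31. [r7c6∈{2}] r7c6 is down to just 2. So r7c6=2.
Step 32. [r9c4∈{3}] r9c4's peers cover all but 3, so r9c4=3.
Step 33. [r4c9∈{8}] only 8 remains possible at r4c9 ⇒ r4c9=8.
Step 34. [r9c1∈{4}] nothing but 4 survives at r9c1 ⇒ r9c1=4.
Step 35. [r3c1∈{7}] only 7 remains possible at r3c1, so r3c1=7.
Step 36. [r8c3∈{9}] only 9 remains possible at r8c3, so r8c3=9.
Step 37. [r1c4∈{8}] r1c4's peers cover all but 8 ⇒ r1c4=8.
Step 38. [r5c7∈{7}] r5c7's peers cover all but 7, so r5c7=7.
Step 39. [r6c3∈{3}] r6c3's peers cover all but 3, so r6c3=3.
Step 40. [r3c4∈{1}] r3c4 has the single candidate 1, so r3c4=1.
Step 41. [r1c5∈{4}] only 4 remains possible at r1c5. So r1c5=4.
Step 42. [r8c7∈{1}] r8c7 has the single candidate 1, so r8c7=1.
Step 43. [r7c4∈{7}] nothing but 7 survives at r7c4 ⇒ r7c4=7.
Step 44. [r5c1∈{2}] only 2 remains possible at r5c1, so r5c1=2.

Answer: 6 1 5 8 4 9 2 7 3 / 9 4 2 5 3 7 8 1 6 / 7 3 8 1 2 6 9 5 4 / 5 6 7 9 1 4 3 2 8 / 2 8 4 6 5 3 7 9 1 / 1 9 3 2 7 8 6 4 5 / 3 5 1 7 8 2 4 6 9 / 8 2 9 4 6 5 1 3 7 / 4 7 6 3 9 1 5 8 2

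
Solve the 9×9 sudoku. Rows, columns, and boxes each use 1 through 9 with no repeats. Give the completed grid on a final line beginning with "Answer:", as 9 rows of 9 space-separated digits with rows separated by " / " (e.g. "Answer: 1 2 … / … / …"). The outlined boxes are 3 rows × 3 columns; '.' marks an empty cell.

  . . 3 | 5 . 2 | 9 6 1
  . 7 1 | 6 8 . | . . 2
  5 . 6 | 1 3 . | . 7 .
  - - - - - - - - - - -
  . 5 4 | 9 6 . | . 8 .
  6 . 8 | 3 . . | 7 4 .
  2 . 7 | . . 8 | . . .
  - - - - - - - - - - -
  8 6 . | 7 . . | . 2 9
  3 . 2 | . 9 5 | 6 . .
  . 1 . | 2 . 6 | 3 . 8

Step 1. [r9c5∈{4}] r9c5 is down to just 4. So r9c5=4.
Step 2. [r3c9∈{4}] nothing but 4 survives at r3c9, so r3c9=4.
Step 3. [r7c5∈{1}] nothing but 1 survives at r7c5. So r7c5=1.
Step 4. [r5c9∈{5}] r5c9 is down to just 5. So r5c9=5.
Step 5. [r6c8∈{1,3,9}] in col 8, 9 fits only at r6c8. So r6c8=9.
Step 6. [r9c8∈{5}] r9c8's peers cover all but 5. So r9c8=5.
Step 7. [r2c6∈{4,9}] in col 6, 4 fits only at r2c6, so r2c6=4.
Step 8. [r1c2∈{4,8}] row 1 places 8 nowhere but r1c2, so r1c2=8.
Step 9. [r2c1∈{9}] nothing but 9 survives at r2c1, so r2c1=9.
Step 10. [r4c1∈{1}] only 1 remains possible at r4c1, so r4c1=1.
Step 11. [r6c9∈{3,6}] r6c9 is the only open cell in row 6 admitting 6. So r6c9=6.
Step 12. [r3c2∈{2}] r3c2's peers cover all but 2, so r3c2=2.
Step 13. [r5c6∈{1}] r5c6 is down to just 1. So r5c6=1.
Step 14. [r5c5∈{2}] nothing but 2 survives at r5c5. So r5c5=2.
Step 15. [r4c7∈{2}] r4c7's peers cover all but 2 ⇒ r4c7=2.
Step 16. [r6c5∈{5}] nothing but 5 survives at r6c5, so r6c5=5.
Step 17. [r6c4∈{4}] nothing but 4 survives at r6c4 ⇒ r6c4=4.
Step 18. [r4c6∈{7}] r4c6's peers cover all but 7 ⇒ r4c6=7.
Step 19. [r7c6∈{3}] r7c6's peers cover all but 3 ⇒ r7c6=3.
Step 20. [r9c3∈{9}] only 9 remains possible at r9c3, so r9c3=9.
Step 21. [r4c9∈{3}] r4c9's peers cover all but 3, so r4c9=3.
Step 22. [r5c2∈{9}] only 9 remains possible at r5c2, so r5c2=9.
Step 23. [r1c5∈{7}] only 7 remains possible at r1c5, so r1c5=7.
Step 24. [r2c7∈{5}] r2c7's peers cover all but 5. So r2c7=5.
Step 25. [r6c2∈{3}] r6c2's peers cover all but 3 ⇒ r6c2=3.
Step 26. [r8c2∈{4}] nothing but 4 survives at r8c2 ⇒ r8c2=4.
Step 27. [r8c4∈{8}] nothing but 8 survives at r8c4. So r8c4=8.
Step 28. [r8c9∈{7}] r8c9 has the single candidate 7, so r8c9=7.
Step 29. [r3c6∈{9}] nothing but 9 survives at r3c6 ⇒ r3c6=9.
Step 30. [r8c8∈{1}] only 1 remains possible at r8c8. So r8c8=1.
Step 31. [r9c1∈{7}] nothing but 7 survives at r9c1 ⇒ r9c1=7.
Step 32. [r3c7∈{8}] r3c7 has the single candidate 8, so r3c7=8.
Step 33. [r2c8∈{3}] nothing but 3 survives at r2c8 ⇒ r2c8=3.
Step 34. [r1c1∈{4}] r1c1 has the single candidate 4, so r1c1=4.
Step 35. [r6c7∈{1}] only 1 remains possible at r6c7. So r6c7=1.
Step 36. [r7c3∈{5}] r7c3's peers cover all but 5, so r7c3=5.
Step 37. [r7c7∈{4}] r7c7 is down to just 4 ⇒ r7c7=4.

Answer: 4 8 3 5 7 2 9 6 1 / 9 7 1 6 8 4 5 3 2 / 5 2 6 1 3 9 8 7 4 / 1 5 4 9 6 7 2 8 3 / 6 9 8 3 2 1 7 4 5 / 2 3 7 4 5 8 1 9 6 / 8 6 5 7 1 3 4 2 9 / 3 4 2 8 9 5 6 1 7 / 7 1 9 2 4 6 3 5 8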